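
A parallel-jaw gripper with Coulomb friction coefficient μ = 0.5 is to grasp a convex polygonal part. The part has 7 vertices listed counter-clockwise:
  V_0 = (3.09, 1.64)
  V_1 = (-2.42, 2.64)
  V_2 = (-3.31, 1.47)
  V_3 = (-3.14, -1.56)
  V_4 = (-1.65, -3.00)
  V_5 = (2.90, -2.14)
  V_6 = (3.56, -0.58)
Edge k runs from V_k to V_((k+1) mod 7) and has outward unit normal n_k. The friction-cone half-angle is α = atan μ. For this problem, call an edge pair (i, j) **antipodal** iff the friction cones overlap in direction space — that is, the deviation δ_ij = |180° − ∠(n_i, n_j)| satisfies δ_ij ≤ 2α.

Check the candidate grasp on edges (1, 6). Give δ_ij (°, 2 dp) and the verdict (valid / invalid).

δ = 49.21°, valid

α = atan 0.5 = 26.57°;  2α = 53.13°
edge 1: e_1 = (-0.89, -1.17);  n_1 = (-0.7959, +0.6054)
edge 6: e_6 = (-0.47, +2.22);  n_6 = (+0.9783, +0.2071)
∠(n_1, n_6) = 130.79°
δ = |180° − 130.79°| = 49.21°
49.21° ≤ 2α = 53.13°  →  valid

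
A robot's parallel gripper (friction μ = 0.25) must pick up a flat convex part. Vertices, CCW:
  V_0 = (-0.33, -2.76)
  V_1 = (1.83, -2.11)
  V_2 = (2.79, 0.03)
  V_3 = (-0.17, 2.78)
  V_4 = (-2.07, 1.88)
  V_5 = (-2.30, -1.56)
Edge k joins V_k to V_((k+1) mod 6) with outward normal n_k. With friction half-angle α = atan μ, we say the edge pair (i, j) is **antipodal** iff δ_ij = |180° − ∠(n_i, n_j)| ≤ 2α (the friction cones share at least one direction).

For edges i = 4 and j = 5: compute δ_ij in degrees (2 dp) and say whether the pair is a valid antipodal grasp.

δ = 117.52°, invalid

α = atan 0.25 = 14.04°;  2α = 28.07°
edge 4: e_4 = (-0.23, -3.44);  n_4 = (-0.9978, +0.0667)
edge 5: e_5 = (+1.97, -1.20);  n_5 = (-0.5202, -0.8540)
∠(n_4, n_5) = 62.48°
δ = |180° − 62.48°| = 117.52°
117.52° > 2α = 28.07°  →  invalid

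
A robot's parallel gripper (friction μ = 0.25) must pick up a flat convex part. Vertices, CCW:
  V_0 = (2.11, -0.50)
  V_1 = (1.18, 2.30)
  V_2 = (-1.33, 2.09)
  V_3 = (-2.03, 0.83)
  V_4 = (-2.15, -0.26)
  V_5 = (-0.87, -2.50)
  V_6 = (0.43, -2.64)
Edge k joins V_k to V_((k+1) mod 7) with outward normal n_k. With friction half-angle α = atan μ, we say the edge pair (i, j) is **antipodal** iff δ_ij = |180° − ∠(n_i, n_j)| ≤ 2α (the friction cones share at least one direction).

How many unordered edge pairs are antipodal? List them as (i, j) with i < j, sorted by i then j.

count = 4; pairs: (0,3), (0,4), (1,5), (2,6)

α = atan 0.25 = 14.04°;  2α = 28.07°
n_0 = (+0.9490, +0.3152)
n_1 = (-0.0834, +0.9965)
n_2 = (-0.8742, +0.4856)
n_3 = (-0.9940, +0.1094)
n_4 = (-0.8682, -0.4961)
n_5 = (-0.1071, -0.9943)
n_6 = (+0.7866, -0.6175)
  (0,1): δ = 103.59°  ·
  (0,2): δ = 47.43°  ·
  (0,3): δ = 24.66°  ✓
  (0,4): δ = 11.37°  ✓
  (0,5): δ = 65.48°  ·
  (0,6): δ = 123.49°  ·
  (1,2): δ = 123.84°  ·
  (1,3): δ = 101.07°  ·
  (1,4): δ = 65.04°  ·
  (1,5): δ = 10.93°  ✓
  (1,6): δ = 47.08°  ·
  (2,3): δ = 157.23°  ·
  (2,4): δ = 121.20°  ·
  (2,5): δ = 67.09°  ·
  (2,6): δ = 9.08°  ✓
  (3,4): δ = 143.97°  ·
  (3,5): δ = 89.86°  ·
  (3,6): δ = 31.85°  ·
  (4,5): δ = 125.89°  ·
  (4,6): δ = 67.88°  ·
  (5,6): δ = 121.99°  ·
antipodal pairs: 4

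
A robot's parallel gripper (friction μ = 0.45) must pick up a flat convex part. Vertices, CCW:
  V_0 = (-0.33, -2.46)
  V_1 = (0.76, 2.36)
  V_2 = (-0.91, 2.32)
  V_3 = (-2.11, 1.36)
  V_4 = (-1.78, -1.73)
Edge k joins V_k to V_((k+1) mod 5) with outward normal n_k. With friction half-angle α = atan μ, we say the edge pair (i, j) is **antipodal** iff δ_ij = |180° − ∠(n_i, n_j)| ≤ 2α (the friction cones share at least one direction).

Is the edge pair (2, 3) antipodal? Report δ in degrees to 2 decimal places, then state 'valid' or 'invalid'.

δ = 122.56°, invalid

α = atan 0.45 = 24.23°;  2α = 48.46°
edge 2: e_2 = (-1.20, -0.96);  n_2 = (-0.6247, +0.7809)
edge 3: e_3 = (+0.33, -3.09);  n_3 = (-0.9943, -0.1062)
∠(n_2, n_3) = 57.44°
δ = |180° − 57.44°| = 122.56°
122.56° > 2α = 48.46°  →  invalid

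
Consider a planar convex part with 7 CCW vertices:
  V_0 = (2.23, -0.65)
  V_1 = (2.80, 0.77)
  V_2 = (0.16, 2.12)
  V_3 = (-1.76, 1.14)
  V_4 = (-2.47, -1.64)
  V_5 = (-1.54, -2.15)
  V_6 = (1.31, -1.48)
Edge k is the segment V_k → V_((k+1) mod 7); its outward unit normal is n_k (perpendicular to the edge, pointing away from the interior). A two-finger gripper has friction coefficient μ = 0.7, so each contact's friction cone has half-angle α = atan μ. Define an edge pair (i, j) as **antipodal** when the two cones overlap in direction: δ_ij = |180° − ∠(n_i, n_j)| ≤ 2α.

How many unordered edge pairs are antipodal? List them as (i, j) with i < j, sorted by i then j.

α = atan 0.7 = 34.99°;  2α = 69.98°
n_0 = (+0.9280, -0.3725)
n_1 = (+0.4553, +0.8903)
n_2 = (-0.4546, +0.8907)
n_3 = (-0.9689, +0.2475)
n_4 = (-0.4808, -0.8768)
n_5 = (+0.2288, -0.9735)
n_6 = (+0.6699, -0.7425)
  (0,1): δ = 95.21°  ·
  (0,2): δ = 41.09°  ✓
  (0,3): δ = 7.54°  ✓
  (0,4): δ = 83.13°  ·
  (0,5): δ = 125.10°  ·
  (0,6): δ = 153.93°  ·
  (1,2): δ = 125.88°  ·
  (1,3): δ = 77.24°  ·
  (1,4): δ = 1.66°  ✓
  (1,5): δ = 40.31°  ✓
  (1,6): δ = 69.14°  ✓
  (2,3): δ = 131.37°  ·
  (2,4): δ = 55.78°  ✓
  (2,5): δ = 13.81°  ✓
  (2,6): δ = 15.02°  ✓
  (3,4): δ = 104.41°  ·
  (3,5): δ = 62.44°  ✓
  (3,6): δ = 33.62°  ✓
  (4,5): δ = 138.03°  ·
  (4,6): δ = 109.20°  ·
  (5,6): δ = 151.17°  ·
antipodal pairs: 10

count = 10; pairs: (0,2), (0,3), (1,4), (1,5), (1,6), (2,4), (2,5), (2,6), (3,5), (3,6)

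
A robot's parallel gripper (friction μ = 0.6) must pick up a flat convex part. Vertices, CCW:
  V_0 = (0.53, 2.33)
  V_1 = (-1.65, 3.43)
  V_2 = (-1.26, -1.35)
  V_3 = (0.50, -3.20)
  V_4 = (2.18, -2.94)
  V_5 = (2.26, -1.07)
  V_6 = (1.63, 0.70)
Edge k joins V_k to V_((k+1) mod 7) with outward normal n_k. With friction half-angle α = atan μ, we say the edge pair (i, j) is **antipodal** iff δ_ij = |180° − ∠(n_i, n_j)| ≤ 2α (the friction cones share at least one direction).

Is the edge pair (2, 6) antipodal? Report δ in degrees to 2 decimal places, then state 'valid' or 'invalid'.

α = atan 0.6 = 30.96°;  2α = 61.93°
edge 2: e_2 = (+1.76, -1.85);  n_2 = (-0.7245, -0.6893)
edge 6: e_6 = (-1.10, +1.63);  n_6 = (+0.8289, +0.5594)
∠(n_2, n_6) = 170.44°
δ = |180° − 170.44°| = 9.56°
9.56° ≤ 2α = 61.93°  →  valid

δ = 9.56°, valid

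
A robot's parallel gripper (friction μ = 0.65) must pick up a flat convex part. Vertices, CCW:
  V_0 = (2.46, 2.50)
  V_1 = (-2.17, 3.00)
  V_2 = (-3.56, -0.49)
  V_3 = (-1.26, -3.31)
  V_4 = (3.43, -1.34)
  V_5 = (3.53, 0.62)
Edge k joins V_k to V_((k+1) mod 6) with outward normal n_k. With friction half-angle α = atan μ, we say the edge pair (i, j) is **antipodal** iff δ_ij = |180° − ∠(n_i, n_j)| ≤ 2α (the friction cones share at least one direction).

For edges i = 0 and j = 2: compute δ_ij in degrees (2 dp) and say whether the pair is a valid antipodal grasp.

α = atan 0.65 = 33.02°;  2α = 66.05°
edge 0: e_0 = (-4.63, +0.50);  n_0 = (+0.1074, +0.9942)
edge 2: e_2 = (+2.30, -2.82);  n_2 = (-0.7749, -0.6320)
∠(n_0, n_2) = 135.36°
δ = |180° − 135.36°| = 44.64°
44.64° ≤ 2α = 66.05°  →  valid

δ = 44.64°, valid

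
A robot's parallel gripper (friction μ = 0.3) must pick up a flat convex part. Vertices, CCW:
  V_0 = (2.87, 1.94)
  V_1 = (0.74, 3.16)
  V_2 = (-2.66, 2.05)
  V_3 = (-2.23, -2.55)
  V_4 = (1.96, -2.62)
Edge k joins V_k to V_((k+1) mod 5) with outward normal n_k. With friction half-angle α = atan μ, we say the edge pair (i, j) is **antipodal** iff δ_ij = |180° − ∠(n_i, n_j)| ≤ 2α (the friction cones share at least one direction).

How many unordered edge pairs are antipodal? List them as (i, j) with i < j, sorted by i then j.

α = atan 0.3 = 16.70°;  2α = 33.40°
n_0 = (+0.4970, +0.8677)
n_1 = (-0.3104, +0.9506)
n_2 = (-0.9957, -0.0931)
n_3 = (-0.0167, -0.9999)
n_4 = (+0.9807, -0.1957)
  (0,1): δ = 132.12°  ·
  (0,2): δ = 54.86°  ·
  (0,3): δ = 28.85°  ✓
  (0,4): δ = 108.52°  ·
  (1,2): δ = 102.74°  ·
  (1,3): δ = 19.04°  ✓
  (1,4): δ = 60.63°  ·
  (2,3): δ = 96.30°  ·
  (2,4): δ = 16.63°  ✓
  (3,4): δ = 100.33°  ·
antipodal pairs: 3

count = 3; pairs: (0,3), (1,3), (2,4)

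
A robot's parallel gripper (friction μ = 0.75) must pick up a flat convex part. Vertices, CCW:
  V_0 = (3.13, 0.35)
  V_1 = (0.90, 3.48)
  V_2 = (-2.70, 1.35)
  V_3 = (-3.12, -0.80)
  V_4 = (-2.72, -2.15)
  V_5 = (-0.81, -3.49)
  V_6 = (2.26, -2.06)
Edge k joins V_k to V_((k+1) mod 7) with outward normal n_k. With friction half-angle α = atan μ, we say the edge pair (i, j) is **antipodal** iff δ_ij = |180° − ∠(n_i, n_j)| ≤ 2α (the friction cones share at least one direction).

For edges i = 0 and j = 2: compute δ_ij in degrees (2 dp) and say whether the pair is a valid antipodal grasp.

α = atan 0.75 = 36.87°;  2α = 73.74°
edge 0: e_0 = (-2.23, +3.13);  n_0 = (+0.8144, +0.5803)
edge 2: e_2 = (-0.42, -2.15);  n_2 = (-0.9814, +0.1917)
∠(n_0, n_2) = 133.48°
δ = |180° − 133.48°| = 46.52°
46.52° ≤ 2α = 73.74°  →  valid

δ = 46.52°, valid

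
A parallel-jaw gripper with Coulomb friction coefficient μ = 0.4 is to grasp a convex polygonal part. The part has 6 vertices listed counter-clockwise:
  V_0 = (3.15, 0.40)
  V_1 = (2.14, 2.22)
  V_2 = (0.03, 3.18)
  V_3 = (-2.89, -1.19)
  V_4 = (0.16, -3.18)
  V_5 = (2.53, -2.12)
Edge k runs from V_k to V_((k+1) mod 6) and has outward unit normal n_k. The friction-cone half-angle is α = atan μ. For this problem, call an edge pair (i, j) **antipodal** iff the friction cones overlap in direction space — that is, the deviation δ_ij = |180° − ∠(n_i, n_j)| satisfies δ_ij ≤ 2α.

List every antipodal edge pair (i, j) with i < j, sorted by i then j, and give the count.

α = atan 0.4 = 21.80°;  2α = 43.60°
n_0 = (+0.8744, +0.4852)
n_1 = (+0.4141, +0.9102)
n_2 = (-0.8315, +0.5556)
n_3 = (-0.5464, -0.8375)
n_4 = (+0.4083, -0.9129)
n_5 = (+0.9710, -0.2389)
  (0,1): δ = 143.49°  ·
  (0,2): δ = 62.78°  ·
  (0,3): δ = 27.85°  ✓
  (0,4): δ = 85.07°  ·
  (0,5): δ = 137.15°  ·
  (1,2): δ = 99.29°  ·
  (1,3): δ = 8.66°  ✓
  (1,4): δ = 48.56°  ·
  (1,5): δ = 100.64°  ·
  (2,3): δ = 89.37°  ·
  (2,4): δ = 32.15°  ✓
  (2,5): δ = 19.93°  ✓
  (3,4): δ = 122.78°  ·
  (3,5): δ = 70.70°  ·
  (4,5): δ = 127.92°  ·
antipodal pairs: 4

count = 4; pairs: (0,3), (1,3), (2,4), (2,5)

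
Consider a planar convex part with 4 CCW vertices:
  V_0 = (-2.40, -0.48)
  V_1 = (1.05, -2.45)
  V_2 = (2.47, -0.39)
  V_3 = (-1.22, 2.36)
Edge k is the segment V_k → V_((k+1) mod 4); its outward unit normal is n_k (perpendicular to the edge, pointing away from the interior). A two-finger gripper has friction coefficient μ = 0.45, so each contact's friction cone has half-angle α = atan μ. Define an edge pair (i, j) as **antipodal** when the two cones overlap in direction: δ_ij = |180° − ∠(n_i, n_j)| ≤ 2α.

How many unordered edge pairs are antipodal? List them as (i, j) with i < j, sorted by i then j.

count = 2; pairs: (0,2), (1,3)

α = atan 0.45 = 24.23°;  2α = 48.46°
n_0 = (-0.4959, -0.8684)
n_1 = (+0.8233, -0.5675)
n_2 = (+0.5976, +0.8018)
n_3 = (-0.9235, +0.3837)
  (0,1): δ = 94.85°  ·
  (0,2): δ = 6.97°  ✓
  (0,3): δ = 97.16°  ·
  (1,2): δ = 92.12°  ·
  (1,3): δ = 12.02°  ✓
  (2,3): δ = 75.87°  ·
antipodal pairs: 2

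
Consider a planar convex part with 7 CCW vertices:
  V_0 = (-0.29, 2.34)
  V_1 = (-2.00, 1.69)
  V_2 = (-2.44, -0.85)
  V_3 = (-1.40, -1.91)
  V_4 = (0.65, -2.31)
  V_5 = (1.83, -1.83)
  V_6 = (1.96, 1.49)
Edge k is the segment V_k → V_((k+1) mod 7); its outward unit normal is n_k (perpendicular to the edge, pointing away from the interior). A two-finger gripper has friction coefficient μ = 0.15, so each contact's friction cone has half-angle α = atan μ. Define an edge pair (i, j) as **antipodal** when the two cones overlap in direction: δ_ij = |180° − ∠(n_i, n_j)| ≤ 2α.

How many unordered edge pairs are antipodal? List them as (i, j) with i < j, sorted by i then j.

α = atan 0.15 = 8.53°;  2α = 17.06°
n_0 = (-0.3553, +0.9347)
n_1 = (-0.9853, +0.1707)
n_2 = (-0.7138, -0.7003)
n_3 = (-0.1915, -0.9815)
n_4 = (+0.3768, -0.9263)
n_5 = (+0.9992, -0.0391)
n_6 = (+0.3534, +0.9355)
  (0,1): δ = 120.64°  ·
  (0,2): δ = 66.36°  ·
  (0,3): δ = 31.85°  ·
  (0,4): δ = 1.32°  ✓
  (0,5): δ = 66.94°  ·
  (0,6): δ = 138.49°  ·
  (1,2): δ = 125.72°  ·
  (1,3): δ = 91.21°  ·
  (1,4): δ = 58.04°  ·
  (1,5): δ = 7.59°  ✓
  (1,6): δ = 79.13°  ·
  (2,3): δ = 145.50°  ·
  (2,4): δ = 112.32°  ·
  (2,5): δ = 46.70°  ·
  (2,6): δ = 24.85°  ·
  (3,4): δ = 146.82°  ·
  (3,5): δ = 81.20°  ·
  (3,6): δ = 9.65°  ✓
  (4,5): δ = 114.38°  ·
  (4,6): δ = 42.83°  ·
  (5,6): δ = 108.45°  ·
antipodal pairs: 3

count = 3; pairs: (0,4), (1,5), (3,6)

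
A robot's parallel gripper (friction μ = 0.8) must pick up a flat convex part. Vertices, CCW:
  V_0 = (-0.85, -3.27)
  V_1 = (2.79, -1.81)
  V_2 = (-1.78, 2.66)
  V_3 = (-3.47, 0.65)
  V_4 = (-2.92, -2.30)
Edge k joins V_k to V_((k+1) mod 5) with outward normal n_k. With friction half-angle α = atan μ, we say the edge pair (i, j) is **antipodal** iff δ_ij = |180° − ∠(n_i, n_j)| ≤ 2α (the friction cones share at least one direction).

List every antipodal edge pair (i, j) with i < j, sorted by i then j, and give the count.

count = 5; pairs: (0,1), (0,2), (1,3), (1,4), (2,4)

α = atan 0.8 = 38.66°;  2α = 77.32°
n_0 = (+0.3723, -0.9281)
n_1 = (+0.6992, +0.7149)
n_2 = (-0.7654, +0.6435)
n_3 = (-0.9831, -0.1833)
n_4 = (-0.4243, -0.9055)
  (0,1): δ = 66.22°  ✓
  (0,2): δ = 28.09°  ✓
  (0,3): δ = 78.71°  ·
  (0,4): δ = 133.04°  ·
  (1,2): δ = 85.69°  ·
  (1,3): δ = 35.07°  ✓
  (1,4): δ = 19.26°  ✓
  (2,3): δ = 129.38°  ·
  (2,4): δ = 75.05°  ✓
  (3,4): δ = 125.67°  ·
antipodal pairs: 5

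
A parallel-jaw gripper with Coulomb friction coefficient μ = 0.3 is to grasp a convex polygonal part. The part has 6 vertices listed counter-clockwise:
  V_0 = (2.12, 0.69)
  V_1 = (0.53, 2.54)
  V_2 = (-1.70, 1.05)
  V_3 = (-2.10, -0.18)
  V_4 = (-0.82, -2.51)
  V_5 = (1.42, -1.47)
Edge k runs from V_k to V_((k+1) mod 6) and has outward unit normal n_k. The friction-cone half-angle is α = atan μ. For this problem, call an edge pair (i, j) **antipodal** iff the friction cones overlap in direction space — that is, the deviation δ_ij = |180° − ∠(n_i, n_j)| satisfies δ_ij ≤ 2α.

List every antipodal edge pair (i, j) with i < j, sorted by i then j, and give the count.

count = 3; pairs: (0,3), (1,4), (2,5)

α = atan 0.3 = 16.70°;  2α = 33.40°
n_0 = (+0.7584, +0.6518)
n_1 = (-0.5556, +0.8315)
n_2 = (-0.9510, +0.3093)
n_3 = (-0.8765, -0.4815)
n_4 = (+0.4211, -0.9070)
n_5 = (+0.9513, -0.3083)
  (0,1): δ = 96.93°  ·
  (0,2): δ = 58.69°  ·
  (0,3): δ = 11.90°  ✓
  (0,4): δ = 74.23°  ·
  (0,5): δ = 121.37°  ·
  (1,2): δ = 141.76°  ·
  (1,3): δ = 94.97°  ·
  (1,4): δ = 8.84°  ✓
  (1,5): δ = 38.29°  ·
  (2,3): δ = 133.20°  ·
  (2,4): δ = 47.08°  ·
  (2,5): δ = 0.06°  ✓
  (3,4): δ = 93.88°  ·
  (3,5): δ = 46.74°  ·
  (4,5): δ = 132.86°  ·
antipodal pairs: 3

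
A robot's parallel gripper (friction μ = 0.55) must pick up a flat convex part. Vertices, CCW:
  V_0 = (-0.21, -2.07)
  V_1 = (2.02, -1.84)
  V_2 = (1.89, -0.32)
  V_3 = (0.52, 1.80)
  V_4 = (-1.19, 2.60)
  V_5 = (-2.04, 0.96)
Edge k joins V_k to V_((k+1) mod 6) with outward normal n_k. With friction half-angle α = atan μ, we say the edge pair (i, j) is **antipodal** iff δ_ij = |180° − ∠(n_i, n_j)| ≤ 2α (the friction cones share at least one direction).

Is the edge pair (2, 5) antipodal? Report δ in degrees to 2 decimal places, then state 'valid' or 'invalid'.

α = atan 0.55 = 28.81°;  2α = 57.62°
edge 2: e_2 = (-1.37, +2.12);  n_2 = (+0.8399, +0.5428)
edge 5: e_5 = (+1.83, -3.03);  n_5 = (-0.8560, -0.5170)
∠(n_2, n_5) = 178.26°
δ = |180° − 178.26°| = 1.74°
1.74° ≤ 2α = 57.62°  →  valid

δ = 1.74°, valid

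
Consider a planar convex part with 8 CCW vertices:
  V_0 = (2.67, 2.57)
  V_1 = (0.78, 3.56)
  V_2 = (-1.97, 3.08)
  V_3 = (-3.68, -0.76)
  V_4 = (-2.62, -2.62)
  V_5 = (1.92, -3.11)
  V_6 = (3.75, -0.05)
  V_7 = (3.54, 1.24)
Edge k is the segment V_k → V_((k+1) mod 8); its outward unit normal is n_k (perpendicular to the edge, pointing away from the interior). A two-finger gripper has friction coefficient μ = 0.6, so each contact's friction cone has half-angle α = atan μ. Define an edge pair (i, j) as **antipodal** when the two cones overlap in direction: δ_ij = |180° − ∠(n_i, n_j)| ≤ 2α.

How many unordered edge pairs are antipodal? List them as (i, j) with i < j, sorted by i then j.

count = 11; pairs: (0,3), (0,4), (1,4), (1,5), (2,5), (2,6), (2,7), (3,5), (3,6), (3,7), (4,7)

α = atan 0.6 = 30.96°;  2α = 61.93°
n_0 = (+0.4640, +0.8858)
n_1 = (-0.1719, +0.9851)
n_2 = (-0.9135, +0.4068)
n_3 = (-0.8688, -0.4951)
n_4 = (-0.1073, -0.9942)
n_5 = (+0.8582, -0.5133)
n_6 = (+0.9870, +0.1607)
n_7 = (+0.8369, +0.5474)
  (0,1): δ = 142.45°  ·
  (0,2): δ = 86.36°  ·
  (0,3): δ = 32.68°  ✓
  (0,4): δ = 21.49°  ✓
  (0,5): δ = 86.76°  ·
  (0,6): δ = 126.89°  ·
  (0,7): δ = 150.84°  ·
  (1,2): δ = 123.90°  ·
  (1,3): δ = 70.22°  ·
  (1,4): δ = 16.06°  ✓
  (1,5): δ = 49.22°  ✓
  (1,6): δ = 89.35°  ·
  (1,7): δ = 113.29°  ·
  (2,3): δ = 126.32°  ·
  (2,4): δ = 72.16°  ·
  (2,5): δ = 6.88°  ✓
  (2,6): δ = 33.25°  ✓
  (2,7): δ = 57.19°  ✓
  (3,4): δ = 125.84°  ·
  (3,5): δ = 60.56°  ✓
  (3,6): δ = 20.43°  ✓
  (3,7): δ = 3.51°  ✓
  (4,5): δ = 114.72°  ·
  (4,6): δ = 74.59°  ·
  (4,7): δ = 50.65°  ✓
  (5,6): δ = 139.87°  ·
  (5,7): δ = 115.93°  ·
  (6,7): δ = 156.06°  ·
antipodal pairs: 11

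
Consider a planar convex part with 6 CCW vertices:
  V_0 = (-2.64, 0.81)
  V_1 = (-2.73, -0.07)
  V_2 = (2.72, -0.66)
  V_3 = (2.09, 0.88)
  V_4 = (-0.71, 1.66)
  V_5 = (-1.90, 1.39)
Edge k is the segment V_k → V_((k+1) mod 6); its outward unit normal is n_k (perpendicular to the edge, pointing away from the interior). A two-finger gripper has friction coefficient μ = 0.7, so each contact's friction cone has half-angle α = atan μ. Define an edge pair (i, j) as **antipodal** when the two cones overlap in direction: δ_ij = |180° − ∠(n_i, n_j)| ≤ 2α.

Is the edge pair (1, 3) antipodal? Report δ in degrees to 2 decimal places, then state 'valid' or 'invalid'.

δ = 9.39°, valid

α = atan 0.7 = 34.99°;  2α = 69.98°
edge 1: e_1 = (+5.45, -0.59);  n_1 = (-0.1076, -0.9942)
edge 3: e_3 = (-2.80, +0.78);  n_3 = (+0.2684, +0.9633)
∠(n_1, n_3) = 170.61°
δ = |180° − 170.61°| = 9.39°
9.39° ≤ 2α = 69.98°  →  valid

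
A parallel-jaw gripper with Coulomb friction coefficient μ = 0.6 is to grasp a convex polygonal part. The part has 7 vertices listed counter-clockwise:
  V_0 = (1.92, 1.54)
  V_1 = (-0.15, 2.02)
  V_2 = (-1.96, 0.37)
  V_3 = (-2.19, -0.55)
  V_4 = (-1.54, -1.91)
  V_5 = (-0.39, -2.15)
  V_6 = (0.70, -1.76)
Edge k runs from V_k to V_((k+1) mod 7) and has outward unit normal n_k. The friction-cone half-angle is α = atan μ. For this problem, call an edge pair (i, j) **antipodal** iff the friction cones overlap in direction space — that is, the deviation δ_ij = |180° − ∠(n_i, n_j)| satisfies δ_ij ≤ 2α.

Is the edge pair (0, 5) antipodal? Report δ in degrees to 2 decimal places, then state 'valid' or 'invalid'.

α = atan 0.6 = 30.96°;  2α = 61.93°
edge 0: e_0 = (-2.07, +0.48);  n_0 = (+0.2259, +0.9742)
edge 5: e_5 = (+1.09, +0.39);  n_5 = (+0.3369, -0.9415)
∠(n_0, n_5) = 147.26°
δ = |180° − 147.26°| = 32.74°
32.74° ≤ 2α = 61.93°  →  valid

δ = 32.74°, valid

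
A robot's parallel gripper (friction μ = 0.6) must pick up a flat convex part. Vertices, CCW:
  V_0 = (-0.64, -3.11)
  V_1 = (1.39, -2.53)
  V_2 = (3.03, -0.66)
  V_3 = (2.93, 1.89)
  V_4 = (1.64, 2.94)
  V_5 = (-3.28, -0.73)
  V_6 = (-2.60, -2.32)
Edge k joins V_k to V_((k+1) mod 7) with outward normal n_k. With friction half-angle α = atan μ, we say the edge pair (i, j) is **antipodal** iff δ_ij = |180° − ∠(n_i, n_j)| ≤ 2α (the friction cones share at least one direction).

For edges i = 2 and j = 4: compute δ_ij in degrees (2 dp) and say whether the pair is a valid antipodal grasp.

α = atan 0.6 = 30.96°;  2α = 61.93°
edge 2: e_2 = (-0.10, +2.55);  n_2 = (+0.9992, +0.0392)
edge 4: e_4 = (-4.92, -3.67);  n_4 = (-0.5979, +0.8016)
∠(n_2, n_4) = 124.47°
δ = |180° − 124.47°| = 55.53°
55.53° ≤ 2α = 61.93°  →  valid

δ = 55.53°, valid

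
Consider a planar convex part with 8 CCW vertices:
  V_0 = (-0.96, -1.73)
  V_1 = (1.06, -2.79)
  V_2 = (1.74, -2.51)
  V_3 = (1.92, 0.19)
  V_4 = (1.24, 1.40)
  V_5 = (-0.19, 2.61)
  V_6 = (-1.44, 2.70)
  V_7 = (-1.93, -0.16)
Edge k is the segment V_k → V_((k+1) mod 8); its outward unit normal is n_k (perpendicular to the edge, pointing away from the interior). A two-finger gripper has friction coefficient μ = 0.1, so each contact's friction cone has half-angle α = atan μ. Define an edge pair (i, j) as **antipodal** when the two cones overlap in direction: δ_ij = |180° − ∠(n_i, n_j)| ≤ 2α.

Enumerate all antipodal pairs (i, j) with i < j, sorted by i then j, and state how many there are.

count = 2; pairs: (2,6), (3,7)

α = atan 0.1 = 5.71°;  2α = 11.42°
n_0 = (-0.4647, -0.8855)
n_1 = (+0.3807, -0.9247)
n_2 = (+0.9978, -0.0665)
n_3 = (+0.8718, +0.4899)
n_4 = (+0.6459, +0.7634)
n_5 = (+0.0718, +0.9974)
n_6 = (-0.9856, +0.1689)
n_7 = (-0.8507, -0.5256)
  (0,1): δ = 129.93°  ·
  (0,2): δ = 66.13°  ·
  (0,3): δ = 32.98°  ·
  (0,4): δ = 12.55°  ·
  (0,5): δ = 23.57°  ·
  (0,6): δ = 107.97°  ·
  (0,7): δ = 149.40°  ·
  (1,2): δ = 116.19°  ·
  (1,3): δ = 83.04°  ·
  (1,4): δ = 62.62°  ·
  (1,5): δ = 26.50°  ·
  (1,6): δ = 57.90°  ·
  (1,7): δ = 99.33°  ·
  (2,3): δ = 146.85°  ·
  (2,4): δ = 126.42°  ·
  (2,5): δ = 90.30°  ·
  (2,6): δ = 5.91°  ✓
  (2,7): δ = 35.52°  ·
  (3,4): δ = 159.57°  ·
  (3,5): δ = 123.45°  ·
  (3,6): δ = 39.06°  ·
  (3,7): δ = 2.37°  ✓
  (4,5): δ = 143.88°  ·
  (4,6): δ = 59.49°  ·
  (4,7): δ = 18.05°  ·
  (5,6): δ = 95.60°  ·
  (5,7): δ = 54.17°  ·
  (6,7): δ = 138.57°  ·
antipodal pairs: 2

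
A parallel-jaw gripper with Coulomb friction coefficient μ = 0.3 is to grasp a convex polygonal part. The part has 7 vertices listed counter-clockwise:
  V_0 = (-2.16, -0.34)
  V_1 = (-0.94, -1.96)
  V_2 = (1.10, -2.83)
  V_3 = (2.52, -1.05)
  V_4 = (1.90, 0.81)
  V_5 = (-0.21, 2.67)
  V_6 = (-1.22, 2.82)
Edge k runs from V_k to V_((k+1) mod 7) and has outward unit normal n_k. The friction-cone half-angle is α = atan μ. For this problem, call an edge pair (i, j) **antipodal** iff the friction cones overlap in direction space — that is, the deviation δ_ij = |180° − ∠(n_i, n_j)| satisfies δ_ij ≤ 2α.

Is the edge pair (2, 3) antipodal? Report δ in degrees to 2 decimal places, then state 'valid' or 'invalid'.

α = atan 0.3 = 16.70°;  2α = 33.40°
edge 2: e_2 = (+1.42, +1.78);  n_2 = (+0.7817, -0.6236)
edge 3: e_3 = (-0.62, +1.86);  n_3 = (+0.9487, +0.3162)
∠(n_2, n_3) = 57.02°
δ = |180° − 57.02°| = 122.98°
122.98° > 2α = 33.40°  →  invalid

δ = 122.98°, invalid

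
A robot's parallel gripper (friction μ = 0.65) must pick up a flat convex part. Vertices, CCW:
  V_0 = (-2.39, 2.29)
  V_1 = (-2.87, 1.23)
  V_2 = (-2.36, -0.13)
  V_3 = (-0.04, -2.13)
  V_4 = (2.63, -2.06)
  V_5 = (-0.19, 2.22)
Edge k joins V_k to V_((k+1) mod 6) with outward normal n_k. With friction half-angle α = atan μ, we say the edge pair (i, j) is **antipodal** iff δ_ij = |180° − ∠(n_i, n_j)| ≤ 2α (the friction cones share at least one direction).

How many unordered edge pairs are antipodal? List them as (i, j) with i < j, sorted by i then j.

α = atan 0.65 = 33.02°;  2α = 66.05°
n_0 = (-0.9110, +0.4125)
n_1 = (-0.9363, -0.3511)
n_2 = (-0.6529, -0.7574)
n_3 = (+0.0262, -0.9997)
n_4 = (+0.8350, +0.5502)
n_5 = (+0.0318, +0.9995)
  (0,1): δ = 135.08°  ·
  (0,2): δ = 106.40°  ·
  (0,3): δ = 64.14°  ✓
  (0,4): δ = 57.74°  ✓
  (0,5): δ = 112.54°  ·
  (1,2): δ = 151.32°  ·
  (1,3): δ = 109.05°  ·
  (1,4): δ = 12.82°  ✓
  (1,5): δ = 67.62°  ·
  (2,3): δ = 137.73°  ·
  (2,4): δ = 15.86°  ✓
  (2,5): δ = 38.94°  ✓
  (3,4): δ = 58.12°  ✓
  (3,5): δ = 3.32°  ✓
  (4,5): δ = 125.20°  ·
antipodal pairs: 7

count = 7; pairs: (0,3), (0,4), (1,4), (2,4), (2,5), (3,4), (3,5)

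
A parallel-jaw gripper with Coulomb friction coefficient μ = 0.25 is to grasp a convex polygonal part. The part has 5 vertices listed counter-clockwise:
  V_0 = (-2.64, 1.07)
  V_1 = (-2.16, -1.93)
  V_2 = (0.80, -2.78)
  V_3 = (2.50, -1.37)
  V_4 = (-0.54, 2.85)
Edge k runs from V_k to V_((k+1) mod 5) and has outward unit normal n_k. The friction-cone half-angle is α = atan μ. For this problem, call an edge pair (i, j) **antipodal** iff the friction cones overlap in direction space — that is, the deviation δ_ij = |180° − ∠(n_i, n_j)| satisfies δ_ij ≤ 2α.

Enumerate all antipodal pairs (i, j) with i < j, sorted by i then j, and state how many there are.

α = atan 0.25 = 14.04°;  2α = 28.07°
n_0 = (-0.9874, -0.1580)
n_1 = (-0.2760, -0.9612)
n_2 = (+0.6384, -0.7697)
n_3 = (+0.8114, +0.5845)
n_4 = (-0.6466, +0.7628)
  (0,1): δ = 115.11°  ·
  (0,2): δ = 59.42°  ·
  (0,3): δ = 26.68°  ✓
  (0,4): δ = 121.19°  ·
  (1,2): δ = 124.31°  ·
  (1,3): δ = 38.21°  ·
  (1,4): δ = 56.31°  ·
  (2,3): δ = 93.90°  ·
  (2,4): δ = 0.61°  ✓
  (3,4): δ = 85.48°  ·
antipodal pairs: 2

count = 2; pairs: (0,3), (2,4)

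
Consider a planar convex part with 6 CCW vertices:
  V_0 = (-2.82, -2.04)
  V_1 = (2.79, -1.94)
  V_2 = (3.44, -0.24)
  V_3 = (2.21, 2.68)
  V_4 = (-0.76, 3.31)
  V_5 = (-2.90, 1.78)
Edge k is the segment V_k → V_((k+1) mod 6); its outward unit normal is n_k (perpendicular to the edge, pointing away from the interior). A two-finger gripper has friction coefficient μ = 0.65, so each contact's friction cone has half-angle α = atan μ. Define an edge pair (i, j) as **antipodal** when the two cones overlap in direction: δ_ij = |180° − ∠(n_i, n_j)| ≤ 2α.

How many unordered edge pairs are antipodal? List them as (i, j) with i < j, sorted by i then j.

α = atan 0.65 = 33.02°;  2α = 66.05°
n_0 = (+0.0178, -0.9998)
n_1 = (+0.9341, -0.3571)
n_2 = (+0.9216, +0.3882)
n_3 = (+0.2075, +0.9782)
n_4 = (-0.5816, +0.8135)
n_5 = (-0.9998, -0.0209)
  (0,1): δ = 111.95°  ·
  (0,2): δ = 68.18°  ·
  (0,3): δ = 13.00°  ✓
  (0,4): δ = 34.54°  ✓
  (0,5): δ = 90.18°  ·
  (1,2): δ = 136.23°  ·
  (1,3): δ = 81.05°  ·
  (1,4): δ = 33.51°  ✓
  (1,5): δ = 22.12°  ✓
  (2,3): δ = 124.82°  ·
  (2,4): δ = 77.28°  ·
  (2,5): δ = 21.64°  ✓
  (3,4): δ = 132.46°  ·
  (3,5): δ = 76.82°  ·
  (4,5): δ = 124.36°  ·
antipodal pairs: 5

count = 5; pairs: (0,3), (0,4), (1,4), (1,5), (2,5)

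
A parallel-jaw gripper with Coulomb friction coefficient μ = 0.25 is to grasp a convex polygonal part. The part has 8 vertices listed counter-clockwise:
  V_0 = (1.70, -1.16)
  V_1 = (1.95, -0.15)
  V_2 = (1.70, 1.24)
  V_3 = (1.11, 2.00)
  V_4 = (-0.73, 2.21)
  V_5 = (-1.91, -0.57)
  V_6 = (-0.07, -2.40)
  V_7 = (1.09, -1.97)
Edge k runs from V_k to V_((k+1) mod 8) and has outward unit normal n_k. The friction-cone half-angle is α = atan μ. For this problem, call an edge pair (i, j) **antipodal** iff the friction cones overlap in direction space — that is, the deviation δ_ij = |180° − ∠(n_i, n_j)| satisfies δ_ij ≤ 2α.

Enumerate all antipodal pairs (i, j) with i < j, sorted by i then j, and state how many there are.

α = atan 0.25 = 14.04°;  2α = 28.07°
n_0 = (+0.9707, -0.2403)
n_1 = (+0.9842, +0.1770)
n_2 = (+0.7899, +0.6132)
n_3 = (+0.1134, +0.9936)
n_4 = (-0.9205, +0.3907)
n_5 = (-0.7052, -0.7090)
n_6 = (+0.3476, -0.9377)
n_7 = (+0.7988, -0.6016)
  (0,1): δ = 155.90°  ·
  (0,2): δ = 128.27°  ·
  (0,3): δ = 82.61°  ·
  (0,4): δ = 9.10°  ✓
  (0,5): δ = 59.06°  ·
  (0,6): δ = 124.24°  ·
  (0,7): δ = 156.92°  ·
  (1,2): δ = 152.37°  ·
  (1,3): δ = 106.71°  ·
  (1,4): δ = 33.20°  ·
  (1,5): δ = 34.96°  ·
  (1,6): δ = 100.14°  ·
  (1,7): δ = 132.82°  ·
  (2,3): δ = 134.33°  ·
  (2,4): δ = 60.82°  ·
  (2,5): δ = 7.33°  ✓
  (2,6): δ = 72.52°  ·
  (2,7): δ = 105.19°  ·
  (3,4): δ = 106.49°  ·
  (3,5): δ = 38.33°  ·
  (3,6): δ = 26.85°  ✓
  (3,7): δ = 59.53°  ·
  (4,5): δ = 111.84°  ·
  (4,6): δ = 46.66°  ·
  (4,7): δ = 13.98°  ✓
  (5,6): δ = 114.82°  ·
  (5,7): δ = 82.14°  ·
  (6,7): δ = 147.32°  ·
antipodal pairs: 4

count = 4; pairs: (0,4), (2,5), (3,6), (4,7)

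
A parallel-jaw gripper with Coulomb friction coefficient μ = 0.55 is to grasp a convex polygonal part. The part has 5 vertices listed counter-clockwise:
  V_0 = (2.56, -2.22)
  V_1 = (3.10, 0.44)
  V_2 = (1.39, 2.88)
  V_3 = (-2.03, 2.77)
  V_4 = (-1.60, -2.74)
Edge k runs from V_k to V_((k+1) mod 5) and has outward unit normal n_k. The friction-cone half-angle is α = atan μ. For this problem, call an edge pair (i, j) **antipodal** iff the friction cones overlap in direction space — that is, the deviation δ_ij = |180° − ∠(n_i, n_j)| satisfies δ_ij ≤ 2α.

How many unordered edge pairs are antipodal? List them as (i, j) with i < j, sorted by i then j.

count = 3; pairs: (0,3), (1,3), (2,4)

α = atan 0.55 = 28.81°;  2α = 57.62°
n_0 = (+0.9800, -0.1989)
n_1 = (+0.8189, +0.5739)
n_2 = (-0.0321, +0.9995)
n_3 = (-0.9970, -0.0778)
n_4 = (+0.1240, -0.9923)
  (0,1): δ = 133.50°  ·
  (0,2): δ = 76.68°  ·
  (0,3): δ = 15.94°  ✓
  (0,4): δ = 108.60°  ·
  (1,2): δ = 123.18°  ·
  (1,3): δ = 30.56°  ✓
  (1,4): δ = 62.10°  ·
  (2,3): δ = 87.38°  ·
  (2,4): δ = 5.28°  ✓
  (3,4): δ = 87.34°  ·
antipodal pairs: 3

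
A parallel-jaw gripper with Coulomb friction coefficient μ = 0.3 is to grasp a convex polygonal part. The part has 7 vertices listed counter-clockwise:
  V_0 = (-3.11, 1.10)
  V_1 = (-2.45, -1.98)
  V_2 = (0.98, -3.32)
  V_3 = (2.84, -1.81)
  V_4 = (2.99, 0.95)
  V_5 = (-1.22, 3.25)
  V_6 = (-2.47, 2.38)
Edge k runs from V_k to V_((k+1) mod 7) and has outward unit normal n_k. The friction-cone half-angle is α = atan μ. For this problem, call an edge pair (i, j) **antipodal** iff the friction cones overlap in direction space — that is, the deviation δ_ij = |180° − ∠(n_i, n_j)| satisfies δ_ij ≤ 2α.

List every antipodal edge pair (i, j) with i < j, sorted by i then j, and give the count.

count = 5; pairs: (0,3), (1,4), (2,5), (2,6), (3,6)

α = atan 0.3 = 16.70°;  2α = 33.40°
n_0 = (-0.9778, -0.2095)
n_1 = (-0.3639, -0.9314)
n_2 = (+0.6303, -0.7764)
n_3 = (+0.9985, -0.0543)
n_4 = (+0.4794, +0.8776)
n_5 = (-0.5713, +0.8208)
n_6 = (-0.8944, +0.4472)
  (0,1): δ = 123.43°  ·
  (0,2): δ = 63.02°  ·
  (0,3): δ = 15.21°  ✓
  (0,4): δ = 49.26°  ·
  (0,5): δ = 112.74°  ·
  (0,6): δ = 141.34°  ·
  (1,2): δ = 119.59°  ·
  (1,3): δ = 71.77°  ·
  (1,4): δ = 7.31°  ✓
  (1,5): δ = 56.18°  ·
  (1,6): δ = 84.77°  ·
  (2,3): δ = 132.18°  ·
  (2,4): δ = 67.72°  ·
  (2,5): δ = 4.23°  ✓
  (2,6): δ = 24.36°  ✓
  (3,4): δ = 115.54°  ·
  (3,5): δ = 52.05°  ·
  (3,6): δ = 23.45°  ✓
  (4,5): δ = 116.51°  ·
  (4,6): δ = 87.92°  ·
  (5,6): δ = 151.40°  ·
antipodal pairs: 5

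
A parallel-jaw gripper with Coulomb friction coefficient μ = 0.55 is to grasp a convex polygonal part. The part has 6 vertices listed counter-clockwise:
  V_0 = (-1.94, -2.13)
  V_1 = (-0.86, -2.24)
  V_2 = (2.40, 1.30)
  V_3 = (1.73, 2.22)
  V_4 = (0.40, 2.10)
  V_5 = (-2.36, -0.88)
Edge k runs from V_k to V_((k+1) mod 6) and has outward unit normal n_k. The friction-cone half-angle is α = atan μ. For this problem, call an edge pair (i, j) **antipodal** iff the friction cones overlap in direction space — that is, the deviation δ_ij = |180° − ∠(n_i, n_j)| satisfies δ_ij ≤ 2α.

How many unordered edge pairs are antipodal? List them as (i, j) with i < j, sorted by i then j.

α = atan 0.55 = 28.81°;  2α = 57.62°
n_0 = (-0.1013, -0.9949)
n_1 = (+0.7356, -0.6774)
n_2 = (+0.8084, +0.5887)
n_3 = (-0.0899, +0.9960)
n_4 = (-0.7337, +0.6795)
n_5 = (-0.9479, -0.3185)
  (0,1): δ = 126.83°  ·
  (0,2): δ = 48.12°  ✓
  (0,3): δ = 10.97°  ✓
  (0,4): δ = 53.01°  ✓
  (0,5): δ = 114.39°  ·
  (1,2): δ = 101.29°  ·
  (1,3): δ = 42.20°  ✓
  (1,4): δ = 0.16°  ✓
  (1,5): δ = 61.21°  ·
  (2,3): δ = 120.91°  ·
  (2,4): δ = 78.87°  ·
  (2,5): δ = 17.49°  ✓
  (3,4): δ = 137.96°  ·
  (3,5): δ = 76.58°  ·
  (4,5): δ = 118.62°  ·
antipodal pairs: 6

count = 6; pairs: (0,2), (0,3), (0,4), (1,3), (1,4), (2,5)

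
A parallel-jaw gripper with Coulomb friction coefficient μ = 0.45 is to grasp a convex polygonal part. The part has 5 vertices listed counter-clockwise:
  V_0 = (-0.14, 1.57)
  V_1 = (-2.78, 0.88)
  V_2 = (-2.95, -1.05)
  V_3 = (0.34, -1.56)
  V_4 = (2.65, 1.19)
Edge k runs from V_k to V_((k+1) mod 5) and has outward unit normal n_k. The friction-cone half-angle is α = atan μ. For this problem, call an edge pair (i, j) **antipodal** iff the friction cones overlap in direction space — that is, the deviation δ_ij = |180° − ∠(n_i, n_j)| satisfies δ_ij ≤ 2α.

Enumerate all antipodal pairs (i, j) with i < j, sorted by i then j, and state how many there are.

α = atan 0.45 = 24.23°;  2α = 48.46°
n_0 = (-0.2529, +0.9675)
n_1 = (-0.9961, +0.0877)
n_2 = (-0.1532, -0.9882)
n_3 = (+0.7657, -0.6432)
n_4 = (+0.1350, +0.9909)
  (0,1): δ = 109.68°  ·
  (0,2): δ = 23.46°  ✓
  (0,3): δ = 35.32°  ✓
  (0,4): δ = 157.60°  ·
  (1,2): δ = 93.78°  ·
  (1,3): δ = 35.00°  ✓
  (1,4): δ = 87.28°  ·
  (2,3): δ = 121.22°  ·
  (2,4): δ = 1.06°  ✓
  (3,4): δ = 57.73°  ·
antipodal pairs: 4

count = 4; pairs: (0,2), (0,3), (1,3), (2,4)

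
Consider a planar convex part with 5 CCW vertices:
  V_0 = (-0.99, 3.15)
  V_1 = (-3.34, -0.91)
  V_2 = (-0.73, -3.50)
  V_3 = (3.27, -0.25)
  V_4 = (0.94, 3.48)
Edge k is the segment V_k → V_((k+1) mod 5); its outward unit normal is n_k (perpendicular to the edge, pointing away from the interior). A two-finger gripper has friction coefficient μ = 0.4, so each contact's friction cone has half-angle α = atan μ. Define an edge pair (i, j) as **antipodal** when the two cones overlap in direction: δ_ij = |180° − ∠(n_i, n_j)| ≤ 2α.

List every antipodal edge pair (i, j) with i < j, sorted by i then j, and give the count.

count = 3; pairs: (0,2), (1,3), (2,4)

α = atan 0.4 = 21.80°;  2α = 43.60°
n_0 = (-0.8655, +0.5010)
n_1 = (-0.7044, -0.7098)
n_2 = (+0.6306, -0.7761)
n_3 = (+0.8481, +0.5298)
n_4 = (-0.1685, +0.9857)
  (0,1): δ = 104.72°  ·
  (0,2): δ = 20.84°  ✓
  (0,3): δ = 62.05°  ·
  (0,4): δ = 129.77°  ·
  (1,2): δ = 96.13°  ·
  (1,3): δ = 13.23°  ✓
  (1,4): δ = 54.48°  ·
  (2,3): δ = 97.10°  ·
  (2,4): δ = 29.39°  ✓
  (3,4): δ = 112.29°  ·
antipodal pairs: 3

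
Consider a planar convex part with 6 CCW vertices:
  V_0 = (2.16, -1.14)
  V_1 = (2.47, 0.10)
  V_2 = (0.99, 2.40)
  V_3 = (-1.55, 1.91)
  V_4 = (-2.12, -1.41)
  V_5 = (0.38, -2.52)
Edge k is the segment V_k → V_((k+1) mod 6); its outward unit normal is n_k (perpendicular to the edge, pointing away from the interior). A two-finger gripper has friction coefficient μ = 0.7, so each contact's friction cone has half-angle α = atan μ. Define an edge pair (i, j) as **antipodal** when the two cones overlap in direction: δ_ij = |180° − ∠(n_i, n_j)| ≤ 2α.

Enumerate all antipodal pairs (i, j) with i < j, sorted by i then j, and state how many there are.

count = 7; pairs: (0,2), (0,3), (1,3), (1,4), (2,4), (2,5), (3,5)

α = atan 0.7 = 34.99°;  2α = 69.98°
n_0 = (+0.9701, -0.2425)
n_1 = (+0.8409, +0.5411)
n_2 = (-0.1894, +0.9819)
n_3 = (-0.9856, +0.1692)
n_4 = (-0.4058, -0.9140)
n_5 = (+0.6127, -0.7903)
  (0,1): δ = 133.20°  ·
  (0,2): δ = 65.04°  ✓
  (0,3): δ = 4.29°  ✓
  (0,4): δ = 80.10°  ·
  (0,5): δ = 141.82°  ·
  (1,2): δ = 111.84°  ·
  (1,3): δ = 42.50°  ✓
  (1,4): δ = 33.30°  ✓
  (1,5): δ = 95.03°  ·
  (2,3): δ = 110.66°  ·
  (2,4): δ = 34.86°  ✓
  (2,5): δ = 26.87°  ✓
  (3,4): δ = 104.20°  ·
  (3,5): δ = 42.47°  ✓
  (4,5): δ = 118.27°  ·
antipodal pairs: 7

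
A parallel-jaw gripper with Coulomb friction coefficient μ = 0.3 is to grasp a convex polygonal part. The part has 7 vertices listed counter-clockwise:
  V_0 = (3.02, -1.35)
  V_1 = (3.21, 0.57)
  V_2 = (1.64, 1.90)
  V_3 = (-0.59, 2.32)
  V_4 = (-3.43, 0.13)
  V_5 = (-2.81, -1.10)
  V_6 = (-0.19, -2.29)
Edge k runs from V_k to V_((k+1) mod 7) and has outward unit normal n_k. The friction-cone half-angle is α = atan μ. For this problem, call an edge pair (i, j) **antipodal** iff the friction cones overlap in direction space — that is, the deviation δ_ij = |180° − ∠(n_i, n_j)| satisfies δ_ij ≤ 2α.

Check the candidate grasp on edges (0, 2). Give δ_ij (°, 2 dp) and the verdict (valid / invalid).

δ = 95.01°, invalid

α = atan 0.3 = 16.70°;  2α = 33.40°
edge 0: e_0 = (+0.19, +1.92);  n_0 = (+0.9951, -0.0985)
edge 2: e_2 = (-2.23, +0.42);  n_2 = (+0.1851, +0.9827)
∠(n_0, n_2) = 84.99°
δ = |180° − 84.99°| = 95.01°
95.01° > 2α = 33.40°  →  invalid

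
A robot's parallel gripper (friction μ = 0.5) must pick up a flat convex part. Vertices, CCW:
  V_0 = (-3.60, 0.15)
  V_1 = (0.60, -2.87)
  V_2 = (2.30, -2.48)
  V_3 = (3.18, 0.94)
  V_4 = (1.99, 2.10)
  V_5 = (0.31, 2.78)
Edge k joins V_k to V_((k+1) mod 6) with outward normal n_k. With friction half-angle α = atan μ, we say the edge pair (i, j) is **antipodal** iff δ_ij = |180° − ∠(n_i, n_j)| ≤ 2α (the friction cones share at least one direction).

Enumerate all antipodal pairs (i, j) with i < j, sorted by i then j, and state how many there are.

α = atan 0.5 = 26.57°;  2α = 53.13°
n_0 = (-0.5838, -0.8119)
n_1 = (+0.2236, -0.9747)
n_2 = (+0.9685, -0.2492)
n_3 = (+0.6980, +0.7161)
n_4 = (+0.3752, +0.9269)
n_5 = (-0.5581, +0.8298)
  (0,1): δ = 131.36°  ·
  (0,2): δ = 68.71°  ·
  (0,3): δ = 8.55°  ✓
  (0,4): δ = 13.68°  ✓
  (0,5): δ = 69.64°  ·
  (1,2): δ = 117.35°  ·
  (1,3): δ = 57.19°  ·
  (1,4): δ = 34.96°  ✓
  (1,5): δ = 21.01°  ✓
  (2,3): δ = 119.84°  ·
  (2,4): δ = 97.61°  ·
  (2,5): δ = 41.64°  ✓
  (3,4): δ = 157.77°  ·
  (3,5): δ = 101.81°  ·
  (4,5): δ = 124.04°  ·
antipodal pairs: 5

count = 5; pairs: (0,3), (0,4), (1,4), (1,5), (2,5)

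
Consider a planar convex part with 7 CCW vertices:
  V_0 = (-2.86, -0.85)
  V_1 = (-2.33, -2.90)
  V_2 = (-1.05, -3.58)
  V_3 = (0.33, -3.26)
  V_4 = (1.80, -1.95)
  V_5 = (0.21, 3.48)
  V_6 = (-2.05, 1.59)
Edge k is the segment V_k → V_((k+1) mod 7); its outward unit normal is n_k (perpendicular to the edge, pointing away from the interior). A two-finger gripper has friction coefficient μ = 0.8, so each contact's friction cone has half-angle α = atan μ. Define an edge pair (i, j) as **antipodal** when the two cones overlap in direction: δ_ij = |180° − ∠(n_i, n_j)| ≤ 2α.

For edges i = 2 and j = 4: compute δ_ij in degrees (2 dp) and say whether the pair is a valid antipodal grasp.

α = atan 0.8 = 38.66°;  2α = 77.32°
edge 2: e_2 = (+1.38, +0.32);  n_2 = (+0.2259, -0.9742)
edge 4: e_4 = (-1.59, +5.43);  n_4 = (+0.9597, +0.2810)
∠(n_2, n_4) = 93.27°
δ = |180° − 93.27°| = 86.73°
86.73° > 2α = 77.32°  →  invalid

δ = 86.73°, invalid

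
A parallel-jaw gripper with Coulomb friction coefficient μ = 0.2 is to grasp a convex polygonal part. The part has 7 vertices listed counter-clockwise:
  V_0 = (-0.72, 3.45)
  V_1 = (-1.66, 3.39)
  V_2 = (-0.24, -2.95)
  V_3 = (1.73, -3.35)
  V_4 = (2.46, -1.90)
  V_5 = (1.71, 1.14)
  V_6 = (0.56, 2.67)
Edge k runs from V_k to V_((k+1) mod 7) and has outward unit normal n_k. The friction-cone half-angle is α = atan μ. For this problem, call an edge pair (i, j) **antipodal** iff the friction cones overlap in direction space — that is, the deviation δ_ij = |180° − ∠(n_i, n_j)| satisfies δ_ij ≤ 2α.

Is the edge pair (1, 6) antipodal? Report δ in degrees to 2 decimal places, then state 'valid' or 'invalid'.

α = atan 0.2 = 11.31°;  2α = 22.62°
edge 1: e_1 = (+1.42, -6.34);  n_1 = (-0.9758, -0.2186)
edge 6: e_6 = (-1.28, +0.78);  n_6 = (+0.5204, +0.8539)
∠(n_1, n_6) = 133.98°
δ = |180° − 133.98°| = 46.02°
46.02° > 2α = 22.62°  →  invalid

δ = 46.02°, invalid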